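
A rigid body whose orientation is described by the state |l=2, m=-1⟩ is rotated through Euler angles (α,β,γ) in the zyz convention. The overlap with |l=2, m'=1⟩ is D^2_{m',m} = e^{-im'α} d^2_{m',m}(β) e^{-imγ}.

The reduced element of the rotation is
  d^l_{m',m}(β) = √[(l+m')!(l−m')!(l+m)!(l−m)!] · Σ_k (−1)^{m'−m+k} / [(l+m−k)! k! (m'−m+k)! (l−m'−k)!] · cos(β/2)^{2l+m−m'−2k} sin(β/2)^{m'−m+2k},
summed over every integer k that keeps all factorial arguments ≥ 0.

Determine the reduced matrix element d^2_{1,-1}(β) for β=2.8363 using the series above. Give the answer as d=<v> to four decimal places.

d=-0.8865

d^2_{1,-1}(β=2.8363) via the finite sum:
Half-angle: c=0.152054, s=0.988372. N=√(6·1·1·6)=6.000000
Admissible k: 0..1 (factorial args all ≥0)
  k=0: (−1)^2·6.0000/(2)·0.1521^2·0.9884^2 = +0.067758
  k=1: (−1)^3·6.0000/(6)·0.1521^0·0.9884^4 = -0.954294
d^2_{1,-1}(2.8363) = +0.067758 -0.954294 = -0.886536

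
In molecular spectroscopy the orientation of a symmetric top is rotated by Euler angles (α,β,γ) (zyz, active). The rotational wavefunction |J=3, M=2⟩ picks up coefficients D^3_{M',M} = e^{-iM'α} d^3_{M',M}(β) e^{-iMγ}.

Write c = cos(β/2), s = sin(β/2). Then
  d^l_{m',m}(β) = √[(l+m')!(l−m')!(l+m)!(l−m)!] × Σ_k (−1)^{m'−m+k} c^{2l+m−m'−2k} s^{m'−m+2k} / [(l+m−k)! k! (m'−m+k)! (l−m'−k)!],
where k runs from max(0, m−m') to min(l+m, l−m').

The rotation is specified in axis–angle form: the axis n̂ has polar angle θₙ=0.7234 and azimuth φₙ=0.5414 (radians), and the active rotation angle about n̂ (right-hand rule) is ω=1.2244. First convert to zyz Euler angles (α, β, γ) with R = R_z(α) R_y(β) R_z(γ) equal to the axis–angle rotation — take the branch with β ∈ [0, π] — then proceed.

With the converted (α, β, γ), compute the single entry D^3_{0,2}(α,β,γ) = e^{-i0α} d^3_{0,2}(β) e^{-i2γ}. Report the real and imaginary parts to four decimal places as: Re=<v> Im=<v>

Re=-0.4786 Im=-0.0547

Axis–angle → zyz. n̂ = (sinθₙcosφₙ, sinθₙsinφₙ, cosθₙ) = (+0.567272, +0.341120, +0.749559), ω = 1.2244.
R = I cosω + sinω [n̂]ₓ + (1−cosω) n̂n̂ᵀ gives
  R = [+0.552054, -0.577227, +0.601701; +0.832847, +0.416367, -0.364697; -0.040015, +0.702458, +0.710599]
β = atan2(√(R₁₃²+R₂₃²), R₃₃) = 0.780446; α = atan2(R₂₃, R₁₃) mod 2π = 5.738286; γ = atan2(R₃₂, −R₃₁) mod 2π = 1.513893
Split into d^3_{0,2}(β=0.7804) × two z-phases.
With c≡cos(β/2)=0.924824 and s≡sin(β/2)=0.380395, N=[6·6·120·1]^{1/2}=65.726707
The bounds max(0,m−m')=2 and min(l+m,l−m')=3 give 2 terms
  k=2: (−1)^0·65.7267/(12)·0.9248^4·0.3804^2 = +0.579785
  k=3: (−1)^1·65.7267/(12)·0.9248^2·0.3804^4 = -0.098088
d^3_{0,2}(0.7804) = +0.579785 -0.098088 = +0.481696
Phases: e^{-i·(0)·5.7383}=+1.000000+0.000000i, e^{-i·(2)·1.5139}=-0.993531-0.113561i ⇒ D=-0.478580-0.054702i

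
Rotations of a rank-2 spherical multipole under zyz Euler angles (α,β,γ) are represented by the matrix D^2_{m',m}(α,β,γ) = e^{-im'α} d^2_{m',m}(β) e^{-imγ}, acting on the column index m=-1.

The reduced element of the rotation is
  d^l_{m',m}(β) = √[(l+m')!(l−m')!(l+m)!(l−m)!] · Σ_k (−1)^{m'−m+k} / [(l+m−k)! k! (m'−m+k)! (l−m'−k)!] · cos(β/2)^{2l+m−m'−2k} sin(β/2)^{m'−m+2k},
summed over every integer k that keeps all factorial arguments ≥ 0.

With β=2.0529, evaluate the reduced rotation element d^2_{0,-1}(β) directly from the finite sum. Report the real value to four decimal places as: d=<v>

d^2_{0,-1}(β=2.0529) via the finite sum:
With c≡cos(β/2)=0.517859 and s≡sin(β/2)=0.855466, N=[2·2·1·6]^{1/2}=4.898979
k∈{0,1} keeps every argument non-negative
  k=0: (−1)^1·4.8990/(2)·0.5179^3·0.8555^1 = -0.291013
  k=1: (−1)^2·4.8990/(2)·0.5179^1·0.8555^3 = +0.794137
d^2_{0,-1}(2.0529) = -0.291013 +0.794137 = +0.503124

d=0.5031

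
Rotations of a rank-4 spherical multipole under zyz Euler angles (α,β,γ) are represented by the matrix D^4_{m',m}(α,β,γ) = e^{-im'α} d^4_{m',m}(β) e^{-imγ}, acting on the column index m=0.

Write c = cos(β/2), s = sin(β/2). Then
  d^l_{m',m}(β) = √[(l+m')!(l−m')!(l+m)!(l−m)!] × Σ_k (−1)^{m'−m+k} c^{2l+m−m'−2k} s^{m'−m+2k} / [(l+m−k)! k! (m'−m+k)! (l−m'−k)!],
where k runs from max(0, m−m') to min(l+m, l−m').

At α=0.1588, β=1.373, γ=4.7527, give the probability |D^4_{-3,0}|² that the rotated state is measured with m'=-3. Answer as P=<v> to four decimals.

Split into d^4_{-3,0}(β=1.3730) × two z-phases.
With c≡cos(β/2)=0.773469 and s≡sin(β/2)=0.633834, N=[1·5040·24·24]^{1/2}=1703.830978
Admissible k: 3..4 (factorial args all ≥0)
  k=3: (−1)^0·1703.8310/(144)·0.7735^5·0.6338^3 = +0.834076
  k=4: (−1)^1·1703.8310/(144)·0.7735^3·0.6338^5 = -0.560106
d^4_{-3,0}(1.3730) = +0.834076 -0.560106 = +0.273969
|D^4_{-3,0}|² = |d^4_{-3,0}(β)|² = (+0.273969)² = 0.075059 (the z-rotation phases have unit modulus)

P=0.0751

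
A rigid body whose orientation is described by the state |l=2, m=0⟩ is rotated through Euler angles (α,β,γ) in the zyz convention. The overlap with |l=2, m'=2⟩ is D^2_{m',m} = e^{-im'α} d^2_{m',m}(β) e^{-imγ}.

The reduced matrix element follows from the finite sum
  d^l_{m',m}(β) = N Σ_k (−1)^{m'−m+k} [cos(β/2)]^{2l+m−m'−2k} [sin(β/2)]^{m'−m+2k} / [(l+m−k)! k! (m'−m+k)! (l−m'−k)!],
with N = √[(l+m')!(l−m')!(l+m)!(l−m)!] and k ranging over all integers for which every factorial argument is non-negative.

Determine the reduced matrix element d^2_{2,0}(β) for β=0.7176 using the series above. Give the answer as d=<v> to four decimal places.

d=0.2648

d^2_{2,0}(β=0.7176) via the finite sum:
With c≡cos(β/2)=0.936319 and s≡sin(β/2)=0.351151, N=[24·1·2·2]^{1/2}=9.797959
k∈{0} keeps every argument non-negative
  k=0: (−1)^2·9.7980/(4)·0.9363^2·0.3512^2 = +0.264796
d^2_{2,0}(0.7176) = +0.264796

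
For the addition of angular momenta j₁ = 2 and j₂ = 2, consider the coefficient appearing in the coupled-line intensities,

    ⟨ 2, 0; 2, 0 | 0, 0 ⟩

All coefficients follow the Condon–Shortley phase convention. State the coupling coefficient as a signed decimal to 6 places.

+√(1/5) ≈ +0.447214

√[1·4!0!0!/5! · 2!2!2!2!0!0!] = √(16/5)
  +(−1)^2/∏(2,2,0,0,0,0)! = 1/4  (running 1/4)
⟨..|..⟩ = √(16/5)·(1/4) = +0.447214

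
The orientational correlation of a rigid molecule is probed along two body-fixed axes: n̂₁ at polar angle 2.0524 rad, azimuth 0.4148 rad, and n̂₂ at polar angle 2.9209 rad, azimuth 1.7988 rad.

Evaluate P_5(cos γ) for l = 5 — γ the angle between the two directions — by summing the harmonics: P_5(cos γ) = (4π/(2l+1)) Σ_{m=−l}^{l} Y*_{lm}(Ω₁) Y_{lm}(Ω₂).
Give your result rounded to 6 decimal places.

Summing Y*_{l m}(θ₁,φ₁)·Y_{l m}(θ₂,φ₂) over m ∈ [−5, 5]; prefactor 4π/(2·5+1) = 1.142397:
  m=-5: Y*=-0.12237 + 0.22231j  Y=-0.00021 - 0.00010j  product 0.00005 - 0.00004j
  m=-4: Y*=0.03703 - 0.41778j  Y=-0.00201 + 0.00260j  product 0.00101 + 0.00094j
  m=-3: Y*=0.07188 + 0.21236j  Y=0.01736 + 0.02129j  product -0.00327 + 0.00522j
  m=-2: Y*=0.14834 + 0.16207j  Y=0.13206 - 0.06478j  product 0.03009 + 0.01180j
  m=-1: Y*=-0.26941 - 0.11863j  Y=-0.10628 - 0.45803j  product -0.02570 + 0.13601j
  m=+0: Y*=-0.15608 + 0.00000j  Y=-0.62319 + 0.00000j  product 0.09727 + 0.00000j
  m=+1: Y*=0.26941 - 0.11863j  Y=0.10628 - 0.45803j  product -0.02570 - 0.13601j
  m=+2: Y*=0.14834 - 0.16207j  Y=0.13206 + 0.06478j  product 0.03009 - 0.01180j
  m=+3: Y*=-0.07188 + 0.21236j  Y=-0.01736 + 0.02129j  product -0.00327 - 0.00522j
  m=+4: Y*=0.03703 + 0.41778j  Y=-0.00201 - 0.00260j  product 0.00101 - 0.00094j
  m=+5: Y*=0.12237 + 0.22231j  Y=0.00021 - 0.00010j  product 0.00005 + 0.00004j
Σ over m = 0.10161 + 0.00000j; ×(4π/11) → 0.11608 + 0.00000j. Real part: 0.116081

0.116081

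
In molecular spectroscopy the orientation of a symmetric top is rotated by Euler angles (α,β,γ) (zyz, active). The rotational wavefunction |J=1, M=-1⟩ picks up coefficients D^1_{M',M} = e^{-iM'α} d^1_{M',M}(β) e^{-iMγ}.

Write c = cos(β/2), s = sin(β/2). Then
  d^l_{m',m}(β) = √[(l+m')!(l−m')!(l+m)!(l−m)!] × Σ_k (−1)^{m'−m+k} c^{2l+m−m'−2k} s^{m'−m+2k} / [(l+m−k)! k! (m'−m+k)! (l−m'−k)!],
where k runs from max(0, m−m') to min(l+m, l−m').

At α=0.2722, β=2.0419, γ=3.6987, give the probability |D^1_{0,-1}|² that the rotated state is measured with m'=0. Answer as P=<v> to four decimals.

D^1_{0,-1}(0.2722,2.0419,3.6987) = e^{-i·0·0.2722}·d^1_{0,-1}(2.0419)·e^{-i·-1·3.6987}. Compute d first:
With c≡cos(β/2)=0.522556 and s≡sin(β/2)=0.852605, N=[1·1·1·2]^{1/2}=1.414214
Admissible k: 0..0 (factorial args all ≥0)
  k=0: (−1)^1·1.4142/(1)·0.5226^1·0.8526^1 = -0.630080
d^1_{0,-1}(2.0419) = -0.630080
|D^1_{0,-1}|² = |d^1_{0,-1}(β)|² = (-0.630080)² = 0.397001 (the z-rotation phases have unit modulus)

P=0.3970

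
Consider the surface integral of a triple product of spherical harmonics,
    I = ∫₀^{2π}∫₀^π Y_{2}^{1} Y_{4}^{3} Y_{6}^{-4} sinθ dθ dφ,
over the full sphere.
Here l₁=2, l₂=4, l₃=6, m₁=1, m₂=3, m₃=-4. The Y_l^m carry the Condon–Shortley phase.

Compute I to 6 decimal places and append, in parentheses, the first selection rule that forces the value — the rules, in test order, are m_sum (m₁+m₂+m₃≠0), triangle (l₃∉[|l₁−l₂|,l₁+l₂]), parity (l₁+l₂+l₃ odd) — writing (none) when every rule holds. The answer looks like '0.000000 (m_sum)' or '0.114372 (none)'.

m-sum 0 ✓  L=12 even ✓  2≤6≤6 ✓
Π(2lᵢ+1) = 5×9×13 = 585
triangle coeff Δ(2,4,6) = 1/6435
Σ_t [0,0]: t=0:+1/2304 = 1/2304
(3j)²=5/143 [(2 4 6; 0 0 0)], sign=+1
Σ_t [0,0]: t=0:+1/30240 = 1/30240
(3j)²=16/429 [(2 4 6; 1 3 -4)], sign=+1
⇒ 4πI² = 1200/1573
I = (+1)√(1200/1573/(4π)) = 0.24638901
No selection rule forces the value: the integral is nonzero (none).

0.246389 (none)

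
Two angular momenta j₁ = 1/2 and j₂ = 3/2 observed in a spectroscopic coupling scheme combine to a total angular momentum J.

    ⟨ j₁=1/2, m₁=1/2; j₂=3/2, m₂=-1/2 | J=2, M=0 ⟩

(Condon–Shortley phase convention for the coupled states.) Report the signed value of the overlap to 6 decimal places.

+√(1/2) = +0.707107

√[5·0!1!3!/5! · 1!0!1!2!2!2!] = √(2)
  +(−1)^0/∏(0,0,0,1,1,2)! = 1/2  (running 1/2)
⟨..|..⟩ = √(2)·(1/2) = +0.707107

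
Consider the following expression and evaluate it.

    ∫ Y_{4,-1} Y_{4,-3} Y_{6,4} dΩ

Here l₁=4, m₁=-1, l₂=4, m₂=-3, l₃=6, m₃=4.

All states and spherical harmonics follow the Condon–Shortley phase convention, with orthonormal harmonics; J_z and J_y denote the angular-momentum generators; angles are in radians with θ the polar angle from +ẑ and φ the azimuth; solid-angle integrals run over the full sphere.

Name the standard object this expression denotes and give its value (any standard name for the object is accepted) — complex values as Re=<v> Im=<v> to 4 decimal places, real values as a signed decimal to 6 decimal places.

Gaunt coefficient, -0.030176

This is a Gaunt coefficient — the integral of a triple product of spherical harmonics over the sphere.
m-sum 0 ✓  L=14 even ✓  0≤6≤8 ✓
Π(2lᵢ+1) = 9×9×13 = 1053
triangle coeff Δ(4,4,6) = 1/1261260
Σ_t [0,2]: t=0:+1/4608 t=1:−1/1296 t=2:+1/4608 = -7/20736
(3j)²=20/1287 [(4 4 6; 0 0 0)], sign=-1
Σ_t [0,1]: t=0:+1/28800 t=1:−1/34560 = 1/172800
(3j)²=1/1430 [(4 4 6; -1 -3 4)], sign=+1
⇒ 4πI² = 18/1573
I = (-1)√(18/1573/(4π)) = -0.03017637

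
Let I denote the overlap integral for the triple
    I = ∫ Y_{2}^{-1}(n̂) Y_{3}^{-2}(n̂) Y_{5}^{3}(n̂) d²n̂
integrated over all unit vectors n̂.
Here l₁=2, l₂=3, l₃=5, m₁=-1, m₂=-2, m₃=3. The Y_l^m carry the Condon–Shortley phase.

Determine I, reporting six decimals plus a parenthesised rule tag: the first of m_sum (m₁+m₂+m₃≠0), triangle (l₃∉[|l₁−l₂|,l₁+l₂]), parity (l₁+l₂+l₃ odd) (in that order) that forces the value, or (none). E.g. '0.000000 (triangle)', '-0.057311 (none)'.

Rules hold: Σm=0, L=10 even, 1≤5≤5.
N = 5·7·11 = 385
Δ = 0!·4!·6!/11! = 1/2310
Racah Σ t=0..0: t=0:+1/144 = 1/144
⇒ 3j(2 3 5; 0 0 0)² = 10/231, sgn -1
Racah Σ t=0..0: t=0:+1/720 = 1/720
⇒ 3j(2 3 5; -1 -2 3)² = 8/165, sgn +1
4πI² = N·(3j₀)²·(3jₘ)² = 80/99
I = -1·√(0.808081/4π) = -0.25358436
No selection rule forces the value: the integral is nonzero (none).

-0.253584 (none)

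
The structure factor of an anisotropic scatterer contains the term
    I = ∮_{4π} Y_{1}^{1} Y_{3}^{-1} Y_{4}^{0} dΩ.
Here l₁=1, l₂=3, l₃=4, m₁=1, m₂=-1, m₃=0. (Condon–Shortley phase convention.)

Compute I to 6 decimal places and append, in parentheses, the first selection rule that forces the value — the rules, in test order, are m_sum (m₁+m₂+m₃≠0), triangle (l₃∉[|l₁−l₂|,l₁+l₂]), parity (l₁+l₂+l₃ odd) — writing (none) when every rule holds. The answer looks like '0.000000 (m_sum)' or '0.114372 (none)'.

m-sum 0 ✓  L=8 even ✓  2≤4≤4 ✓
Π(2lᵢ+1) = 3×7×9 = 189
triangle coeff Δ(1,3,4) = 1/252
Σ_t [0,0]: t=0:+1/36 = 1/36
(3j)²=4/63 [(1 3 4; 0 0 0)], sign=+1
Σ_t [0,0]: t=0:+1/96 = 1/96
(3j)²=1/42 [(1 3 4; 1 -1 0)], sign=+1
⇒ 4πI² = 2/7
I = (+1)√(2/7/(4π)) = 0.15078601
No selection rule forces the value: the integral is nonzero (none).

0.150786 (none)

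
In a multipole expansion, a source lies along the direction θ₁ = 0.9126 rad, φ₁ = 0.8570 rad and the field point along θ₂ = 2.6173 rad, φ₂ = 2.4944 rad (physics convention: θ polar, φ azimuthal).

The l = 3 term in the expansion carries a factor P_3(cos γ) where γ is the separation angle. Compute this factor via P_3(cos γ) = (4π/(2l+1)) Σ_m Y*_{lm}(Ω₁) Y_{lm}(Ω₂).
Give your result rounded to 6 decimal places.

Term-by-term m-sum for l=3 (normalisation 4π/7 = 1.795196):
  [-3]  conj(Y_{3,-3})(Ω₁) = -0.173842+0.111572i ; Y_{3,-3}(Ω₂) = +0.018966-0.048784i ; Δ = +0.002146+0.010597i
  [-2]  conj(Y_{3,-2})(Ω₁) = -0.055835+0.387229i ; Y_{3,-2}(Ω₂) = -0.060506-0.213294i ; Δ = +0.085972-0.011520i
  [-1]  conj(Y_{3,-1})(Ω₁) = +0.145766+0.168291i ; Y_{3,-1}(Ω₂) = -0.354550-0.267963i ; Δ = -0.006585-0.098727i
  [+0]  conj(Y_{3,0})(Ω₁) = -0.257754-0.000000i ; Y_{3,0}(Ω₂) = -0.241317+0.000000i ; Δ = +0.062200+0.000000i
  [+1]  conj(Y_{3,1})(Ω₁) = -0.145766+0.168291i ; Y_{3,1}(Ω₂) = +0.354550-0.267963i ; Δ = -0.006585+0.098727i
  [+2]  conj(Y_{3,2})(Ω₁) = -0.055835-0.387229i ; Y_{3,2}(Ω₂) = -0.060506+0.213294i ; Δ = +0.085972+0.011520i
  [+3]  conj(Y_{3,3})(Ω₁) = +0.173842+0.111572i ; Y_{3,3}(Ω₂) = -0.018966-0.048784i ; Δ = +0.002146-0.010597i
Accumulated sum +0.225265+0.000000i; after 4π/(2l+1) scaling, +0.404395+0.000000i ⇒ P_3 = 0.404395

0.404395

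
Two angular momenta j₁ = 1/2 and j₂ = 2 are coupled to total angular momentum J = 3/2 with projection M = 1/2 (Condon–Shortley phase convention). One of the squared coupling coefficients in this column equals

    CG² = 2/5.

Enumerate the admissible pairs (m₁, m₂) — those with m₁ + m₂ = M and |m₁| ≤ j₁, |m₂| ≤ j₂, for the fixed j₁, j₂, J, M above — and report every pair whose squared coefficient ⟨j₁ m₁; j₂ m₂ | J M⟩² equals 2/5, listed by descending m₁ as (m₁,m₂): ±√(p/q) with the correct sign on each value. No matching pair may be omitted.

(1/2,0): +√(2/5)

Admissible pairs with m₁+m₂ = M = 1/2: (-1/2,1), (1/2,0)
  (m₁,m₂)=(1/2,0): CG² = 2/5, CG = +√(2/5)   ← matches the target
  (m₁,m₂)=(-1/2,1): CG² = 3/5, CG = −√(3/5)
Pairs with CG² = 2/5: (1/2,0): +√(2/5)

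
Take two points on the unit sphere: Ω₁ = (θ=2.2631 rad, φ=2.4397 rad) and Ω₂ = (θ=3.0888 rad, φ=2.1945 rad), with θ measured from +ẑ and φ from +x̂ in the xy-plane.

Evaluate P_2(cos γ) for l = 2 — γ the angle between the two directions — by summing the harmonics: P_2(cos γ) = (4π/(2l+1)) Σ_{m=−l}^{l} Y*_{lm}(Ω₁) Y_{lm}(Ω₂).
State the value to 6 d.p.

Addition theorem: P_2(cos γ) = (4π/5) Σ_m Y*_{lm}(Ω₁) Y_{lm}(Ω₂), m = −2…2:
  [-2]  conj(Y_{2,-2})(Ω₁) = +0.038050-0.225705i ; Y_{2,-2}(Ω₂) = -0.000342+0.001020i ; Δ = +0.000217+0.000116i
  [-1]  conj(Y_{2,-1})(Ω₁) = +0.289869-0.245093i ; Y_{2,-1}(Ω₂) = +0.023776+0.033044i ; Δ = +0.014991+0.003751i
  [+0]  conj(Y_{2,0})(Ω₁) = +0.070120-0.000000i ; Y_{2,0}(Ω₂) = +0.628149+0.000000i ; Δ = +0.044046+0.000000i
  [+1]  conj(Y_{2,1})(Ω₁) = -0.289869-0.245093i ; Y_{2,1}(Ω₂) = -0.023776+0.033044i ; Δ = +0.014991-0.003751i
  [+2]  conj(Y_{2,2})(Ω₁) = +0.038050+0.225705i ; Y_{2,2}(Ω₂) = -0.000342-0.001020i ; Δ = +0.000217-0.000116i
Accumulated sum +0.074462+0.000000i; after 4π/(2l+1) scaling, +0.187143+0.000000i ⇒ P_2 = 0.187143

0.187143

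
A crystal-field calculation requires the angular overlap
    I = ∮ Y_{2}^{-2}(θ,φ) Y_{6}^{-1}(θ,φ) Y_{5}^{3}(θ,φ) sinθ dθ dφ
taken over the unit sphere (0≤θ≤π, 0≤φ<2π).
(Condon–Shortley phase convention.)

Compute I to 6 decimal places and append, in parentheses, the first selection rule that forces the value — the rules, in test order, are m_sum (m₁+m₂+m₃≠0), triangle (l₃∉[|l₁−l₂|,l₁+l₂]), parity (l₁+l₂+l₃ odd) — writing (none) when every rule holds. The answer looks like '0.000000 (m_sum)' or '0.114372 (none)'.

l₁+l₂+l₃=13 is odd: 3j(l;000)=0 ⇒ I=0

0.000000 (parity)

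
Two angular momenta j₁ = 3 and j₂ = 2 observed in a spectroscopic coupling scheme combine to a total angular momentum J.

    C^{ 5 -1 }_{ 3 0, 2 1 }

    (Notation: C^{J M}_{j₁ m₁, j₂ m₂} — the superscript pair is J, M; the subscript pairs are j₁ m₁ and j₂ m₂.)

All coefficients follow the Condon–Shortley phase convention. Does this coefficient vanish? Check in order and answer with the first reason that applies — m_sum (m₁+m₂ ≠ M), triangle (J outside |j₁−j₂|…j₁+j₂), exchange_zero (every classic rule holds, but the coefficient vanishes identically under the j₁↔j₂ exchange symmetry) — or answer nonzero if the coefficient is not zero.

m_sum

m-sum: m₁+m₂ = 0+1 = 1, M = -1  ✗ ⇒ coefficient is 0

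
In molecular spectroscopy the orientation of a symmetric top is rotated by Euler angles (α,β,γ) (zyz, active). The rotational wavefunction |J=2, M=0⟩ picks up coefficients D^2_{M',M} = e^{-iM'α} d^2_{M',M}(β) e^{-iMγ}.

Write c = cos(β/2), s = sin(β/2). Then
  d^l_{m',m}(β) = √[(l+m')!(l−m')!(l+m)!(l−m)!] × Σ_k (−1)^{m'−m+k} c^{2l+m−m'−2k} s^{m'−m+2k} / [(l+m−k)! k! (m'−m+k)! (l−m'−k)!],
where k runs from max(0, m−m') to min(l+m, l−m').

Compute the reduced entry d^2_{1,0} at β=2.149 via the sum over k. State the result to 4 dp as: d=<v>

d=0.5605

d^2_{1,0}(β=2.1490) via the finite sum:
Half-angle: c=0.476172, s=0.879352. N=√(6·1·2·2)=4.898979
k: max(0,(0)−(1))=0 … min(2+(0),2−(1))=1
  k=0: (−1)^1·4.8990/(2)·0.4762^3·0.8794^1 = -0.232557
  k=1: (−1)^2·4.8990/(2)·0.4762^1·0.8794^3 = +0.793100
d^2_{1,0}(2.1490) = -0.232557 +0.793100 = +0.560543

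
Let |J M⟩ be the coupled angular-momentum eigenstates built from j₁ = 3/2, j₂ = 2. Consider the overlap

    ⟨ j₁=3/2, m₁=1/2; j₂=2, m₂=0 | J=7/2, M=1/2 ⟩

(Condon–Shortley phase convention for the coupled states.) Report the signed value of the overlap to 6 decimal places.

+0.717137  (= +√(18/35))

triangle: 0!×3!×4!/8! = 144/40320
(j±m)!: 2!×1!×2!×2!×4!×3! = 1152
prefactor² = (2J+1)×Δ×N² = 1152/35
  k=0: +1/(0!×0!×1!×2!×2!×2!) = 1/8
Σ = 1/8  ⇒  CG² = 1152/35×(1/8)² = 18/35
CG = +√(18/35) = +0.717137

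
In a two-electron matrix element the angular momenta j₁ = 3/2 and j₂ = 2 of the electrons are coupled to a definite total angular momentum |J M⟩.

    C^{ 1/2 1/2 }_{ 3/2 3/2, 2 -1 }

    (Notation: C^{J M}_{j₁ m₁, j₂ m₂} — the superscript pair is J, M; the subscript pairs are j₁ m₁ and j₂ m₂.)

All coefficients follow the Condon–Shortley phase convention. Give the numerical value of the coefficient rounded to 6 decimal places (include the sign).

+√(1/10) = +0.316228

j₁+j₂−J=3  J+j₁−j₂=0  J−j₁+j₂=1  j₁+j₂+J+1=5
(j₁±m₁, j₂±m₂, J±M) = (3,0,1,3,1,0)
P² = 18/5
sum k=0..0:
  [0] +1/6 = 1/6
S = 1/6
C² = P²·S² = 1/10 ; C = +0.316228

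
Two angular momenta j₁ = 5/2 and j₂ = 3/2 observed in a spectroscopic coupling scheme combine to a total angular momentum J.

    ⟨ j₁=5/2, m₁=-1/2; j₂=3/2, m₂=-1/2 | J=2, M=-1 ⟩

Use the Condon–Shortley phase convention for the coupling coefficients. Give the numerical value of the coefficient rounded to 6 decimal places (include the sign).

j₁+j₂−J=2  J+j₁−j₂=3  J−j₁+j₂=1  j₁+j₂+J+1=7
(j₁±m₁, j₂±m₂, J±M) = (2,3,1,2,1,3)
P² = 12/7
sum k=0..1:
  [0] +1/12 = 1/12
  [1] −1/2 = -1/2
S = -5/12
C² = P²·S² = 25/84 ; C = -0.545545

−√(25/84) ≈ -0.545545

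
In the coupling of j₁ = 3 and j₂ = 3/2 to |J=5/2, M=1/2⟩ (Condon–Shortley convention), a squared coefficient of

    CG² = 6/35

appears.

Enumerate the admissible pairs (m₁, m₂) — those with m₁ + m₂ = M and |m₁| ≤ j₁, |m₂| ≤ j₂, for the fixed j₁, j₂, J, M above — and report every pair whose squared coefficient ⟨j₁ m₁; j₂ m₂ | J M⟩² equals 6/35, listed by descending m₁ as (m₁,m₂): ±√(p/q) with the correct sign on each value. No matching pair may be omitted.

(0,1/2): −√(6/35)

Admissible pairs with m₁+m₂ = M = 1/2: (-1,3/2), (0,1/2), (1,-1/2), (2,-3/2)
  (m₁,m₂)=(2,-3/2): CG² = 3/7, CG = +√(3/7)
  (m₁,m₂)=(1,-1/2): CG² = 1/70, CG = −√(1/70)
  (m₁,m₂)=(0,1/2): CG² = 6/35, CG = −√(6/35)   ← matches the target
  (m₁,m₂)=(-1,3/2): CG² = 27/70, CG = +√(27/70)
Pairs with CG² = 6/35: (0,1/2): −√(6/35)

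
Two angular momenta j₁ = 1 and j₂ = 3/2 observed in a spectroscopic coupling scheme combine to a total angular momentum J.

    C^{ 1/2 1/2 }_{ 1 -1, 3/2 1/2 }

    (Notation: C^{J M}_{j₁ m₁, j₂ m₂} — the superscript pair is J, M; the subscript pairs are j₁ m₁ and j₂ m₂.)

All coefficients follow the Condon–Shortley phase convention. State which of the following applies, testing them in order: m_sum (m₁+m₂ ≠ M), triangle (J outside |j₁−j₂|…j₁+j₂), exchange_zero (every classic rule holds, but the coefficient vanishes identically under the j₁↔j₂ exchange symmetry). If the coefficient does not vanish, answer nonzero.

m_sum

m-sum: m₁+m₂ = -1+1/2 = -1/2, M = 1/2  ✗ ⇒ coefficient is 0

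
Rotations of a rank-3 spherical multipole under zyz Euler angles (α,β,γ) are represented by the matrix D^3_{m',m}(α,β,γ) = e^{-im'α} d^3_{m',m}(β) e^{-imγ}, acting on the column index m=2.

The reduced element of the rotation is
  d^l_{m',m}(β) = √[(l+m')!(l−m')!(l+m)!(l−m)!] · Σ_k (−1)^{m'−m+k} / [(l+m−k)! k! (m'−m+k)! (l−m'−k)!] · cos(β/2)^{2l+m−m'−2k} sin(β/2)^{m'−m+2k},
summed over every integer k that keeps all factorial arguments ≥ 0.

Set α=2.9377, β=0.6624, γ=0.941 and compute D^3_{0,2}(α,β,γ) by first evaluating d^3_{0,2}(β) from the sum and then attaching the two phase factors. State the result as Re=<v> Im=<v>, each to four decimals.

Split into d^3_{0,2}(β=0.6624) × two z-phases.
c=cos(0.662400/2)=0.945653, s=sin(0.662400/2)=0.325178; N=√[6·6·120·1]=65.726707
k∈{2,3} keeps every argument non-negative
  k=2: (−1)^0·65.7267/(12)·0.9457^4·0.3252^2 = +0.463159
  k=3: (−1)^1·65.7267/(12)·0.9457^2·0.3252^4 = -0.054766
d^3_{0,2}(0.6624) = +0.463159 -0.054766 = +0.408393
D = (+1.000000+0.000000i)·(+0.408393)·(-0.306205-0.951966i) = -0.125052-0.388776i

Re=-0.1251 Im=-0.3888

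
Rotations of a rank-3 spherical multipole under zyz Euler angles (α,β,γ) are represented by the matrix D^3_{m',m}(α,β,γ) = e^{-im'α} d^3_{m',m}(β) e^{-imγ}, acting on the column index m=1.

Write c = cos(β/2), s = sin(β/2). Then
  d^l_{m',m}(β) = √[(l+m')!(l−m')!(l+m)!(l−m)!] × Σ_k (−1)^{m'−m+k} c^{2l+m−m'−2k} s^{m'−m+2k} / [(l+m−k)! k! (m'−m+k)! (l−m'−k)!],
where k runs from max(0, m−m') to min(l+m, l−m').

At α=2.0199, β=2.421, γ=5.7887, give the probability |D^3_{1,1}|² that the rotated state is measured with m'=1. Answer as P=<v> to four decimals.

P=0.2168

Split into d^3_{1,1}(β=2.4210) × two z-phases.
Half-angle: c=0.352552, s=0.935792. N=√(24·2·24·2)=48.000000
The bounds max(0,m−m')=0 and min(l+m,l−m')=2 give 3 terms
  k=0: (−1)^0·48.0000/(48)·0.3526^6·0.9358^0 = +0.001920
  k=1: (−1)^1·48.0000/(6)·0.3526^4·0.9358^2 = -0.108228
  k=2: (−1)^2·48.0000/(8)·0.3526^2·0.9358^4 = +0.571893
d^3_{1,1}(2.4210) = +0.001920 -0.108228 +0.571893 = +0.465585
|D^3_{1,1}|² = |d^3_{1,1}(β)|² = (+0.465585)² = 0.216769 (the z-rotation phases have unit modulus)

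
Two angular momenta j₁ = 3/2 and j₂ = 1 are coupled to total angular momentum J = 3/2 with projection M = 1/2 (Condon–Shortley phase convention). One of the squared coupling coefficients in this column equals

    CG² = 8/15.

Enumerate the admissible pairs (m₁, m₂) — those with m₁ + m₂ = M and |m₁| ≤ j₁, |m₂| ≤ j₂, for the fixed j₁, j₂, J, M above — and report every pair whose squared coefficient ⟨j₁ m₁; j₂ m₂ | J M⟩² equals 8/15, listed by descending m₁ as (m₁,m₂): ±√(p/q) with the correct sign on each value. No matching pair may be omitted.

Admissible pairs with m₁+m₂ = M = 1/2: (-1/2,1), (1/2,0), (3/2,-1)
  (m₁,m₂)=(3/2,-1): CG² = 2/5, CG = +√(2/5)
  (m₁,m₂)=(1/2,0): CG² = 1/15, CG = +√(1/15)
  (m₁,m₂)=(-1/2,1): CG² = 8/15, CG = −√(8/15)   ← matches the target
Pairs with CG² = 8/15: (-1/2,1): −√(8/15)

(-1/2,1): −√(8/15)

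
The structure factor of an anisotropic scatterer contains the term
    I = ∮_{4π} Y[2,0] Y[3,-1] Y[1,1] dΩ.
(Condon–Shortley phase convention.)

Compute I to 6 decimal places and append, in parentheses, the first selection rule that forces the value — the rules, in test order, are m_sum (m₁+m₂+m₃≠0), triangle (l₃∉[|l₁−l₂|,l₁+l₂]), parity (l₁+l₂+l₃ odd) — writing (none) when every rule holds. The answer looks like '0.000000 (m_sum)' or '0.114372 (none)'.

m-sum 0 ✓  L=6 even ✓  1≤1≤5 ✓
Π(2lᵢ+1) = 5×7×3 = 105
triangle coeff Δ(2,3,1) = 1/105
Σ_t [2,2]: t=2:+1/4 = 1/4
(3j)²=3/35 [(2 3 1; 0 0 0)], sign=-1
Σ_t [2,2]: t=2:+1/8 = 1/8
(3j)²=2/35 [(2 3 1; 0 -1 1)], sign=+1
⇒ 4πI² = 18/35
I = (-1)√(18/35/(4π)) = -0.20230066
No selection rule forces the value: the integral is nonzero (none).

-0.202301 (none)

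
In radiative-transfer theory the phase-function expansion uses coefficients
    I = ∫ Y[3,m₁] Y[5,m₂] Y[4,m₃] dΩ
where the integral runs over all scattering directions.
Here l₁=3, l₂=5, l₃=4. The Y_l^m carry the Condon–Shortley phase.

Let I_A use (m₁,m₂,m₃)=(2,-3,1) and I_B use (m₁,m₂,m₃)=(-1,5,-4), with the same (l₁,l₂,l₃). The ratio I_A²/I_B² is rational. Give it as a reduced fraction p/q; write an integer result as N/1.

1/28

l's match ⇒ only the (l;m) 3-j factors differ between A and B.
A: triangle coeff Δ(3,5,4) = 1/180180; Σ_t [0,1]: t=0:+1/1152 t=1:−1/1440 = 1/5760; (3j)²=1/858 [(3 5 4; 2 -3 1)], sign=-1
B: triangle coeff Δ(3,5,4) = 1/180180; Σ_t [4,4]: t=4:+1/34560 = 1/34560; (3j)²=14/429 [(3 5 4; -1 5 -4)], sign=+1
I_A²/I_B² = (1/858)/(14/429) = 1/28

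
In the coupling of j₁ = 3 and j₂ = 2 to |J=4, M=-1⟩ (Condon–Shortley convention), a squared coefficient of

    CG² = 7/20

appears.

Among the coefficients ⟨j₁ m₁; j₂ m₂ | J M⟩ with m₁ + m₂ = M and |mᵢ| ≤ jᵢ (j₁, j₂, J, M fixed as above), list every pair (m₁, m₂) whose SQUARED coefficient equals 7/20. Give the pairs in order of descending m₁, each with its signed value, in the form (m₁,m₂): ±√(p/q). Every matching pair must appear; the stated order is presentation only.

Admissible pairs with m₁+m₂ = M = -1: (-3,2), (-2,1), (-1,0), (0,-1), (1,-2)
  (m₁,m₂)=(1,-2): CG² = 2/7, CG = +√(2/7)
  (m₁,m₂)=(0,-1): CG² = 3/14, CG = +√(3/14)
  (m₁,m₂)=(-1,0): CG² = 3/28, CG = −√(3/28)
  (m₁,m₂)=(-2,1): CG² = 7/20, CG = −√(7/20)   ← matches the target
  (m₁,m₂)=(-3,2): CG² = 3/70, CG = −√(3/70)
Pairs with CG² = 7/20: (-2,1): −√(7/20)

(-2,1): −√(7/20)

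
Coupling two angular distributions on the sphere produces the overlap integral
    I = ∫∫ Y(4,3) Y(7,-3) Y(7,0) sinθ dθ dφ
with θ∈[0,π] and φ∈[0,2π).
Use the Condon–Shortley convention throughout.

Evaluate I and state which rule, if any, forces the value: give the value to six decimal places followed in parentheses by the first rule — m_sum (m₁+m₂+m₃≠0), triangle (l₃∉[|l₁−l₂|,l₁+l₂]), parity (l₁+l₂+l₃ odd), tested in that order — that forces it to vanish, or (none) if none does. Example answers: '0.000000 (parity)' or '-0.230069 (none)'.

Rules hold: Σm=0, L=18 even, 3≤7≤11.
N = 9·15·15 = 2025
Δ = 4!·4!·10!/19! = 1/58198140
Racah Σ t=0..4: t=0:+1/17418240 t=1:−1/622080 t=2:+1/230400 t=3:−1/622080 t=4:+1/17418240 = 1/806400
⇒ 3j(4 7 7; 0 0 0)² = 2268/230945, sgn -1
Racah Σ t=0..1: t=0:+1/2488320 t=1:−1/4354560 = 1/5806080
⇒ 3j(4 7 7; 3 -3 0)² = 525/92378, sgn -1
4πI² = N·(3j₀)²·(3jₘ)² = 241116750/2133423721
I = +1·√(0.113019/4π) = 0.09483534
No selection rule forces the value: the integral is nonzero (none).

0.094835 (none)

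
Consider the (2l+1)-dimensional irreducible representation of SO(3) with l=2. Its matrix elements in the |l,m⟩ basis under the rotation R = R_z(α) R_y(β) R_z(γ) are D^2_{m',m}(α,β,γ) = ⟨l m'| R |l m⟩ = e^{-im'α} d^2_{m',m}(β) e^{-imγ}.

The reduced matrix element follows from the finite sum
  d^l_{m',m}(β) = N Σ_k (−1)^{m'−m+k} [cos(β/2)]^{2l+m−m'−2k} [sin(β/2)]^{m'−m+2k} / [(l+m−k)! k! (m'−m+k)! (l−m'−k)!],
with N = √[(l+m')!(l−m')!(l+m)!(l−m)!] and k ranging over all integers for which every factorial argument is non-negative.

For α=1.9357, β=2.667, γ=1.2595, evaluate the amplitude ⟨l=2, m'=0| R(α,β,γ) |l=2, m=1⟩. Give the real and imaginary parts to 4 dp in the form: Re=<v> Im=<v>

D^2_{0,1}(1.9357,2.6670,1.2595) = e^{-i·0·1.9357}·d^2_{0,1}(2.6670)·e^{-i·1·1.2595}. Compute d first:
c=cos(2.667000/2)=0.235076, s=sin(2.667000/2)=0.971977; N=√[2·2·6·1]=4.898979
k∈{1,2} keeps every argument non-negative
  k=1: (−1)^0·4.8990/(2)·0.2351^3·0.9720^1 = +0.030928
  k=2: (−1)^1·4.8990/(2)·0.2351^1·0.9720^3 = -0.528751
d^2_{0,1}(2.6670) = +0.030928 -0.528751 = -0.497823
Phases: e^{-i·(0)·1.9357}=+1.000000+0.000000i, e^{-i·(1)·1.2595}=+0.306293-0.951937i ⇒ D=-0.152480+0.473896i

Re=-0.1525 Im=0.4739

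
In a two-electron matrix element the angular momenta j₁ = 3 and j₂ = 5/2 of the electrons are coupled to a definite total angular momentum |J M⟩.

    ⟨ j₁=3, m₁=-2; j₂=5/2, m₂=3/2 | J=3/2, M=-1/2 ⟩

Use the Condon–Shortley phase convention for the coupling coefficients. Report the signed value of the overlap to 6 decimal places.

-0.218218

triangle: 4!·2!·1!/8! = 48/40320
(j±m)!: 1!·5!·4!·1!·1!·2! = 5760
prefactor² = (2J+1)·Δ·N² = 192/7
  k=3: −1/(3!·1!·2!·1!·0!·0!) = -1/12
  k=4: +1/(4!·0!·1!·0!·1!·1!) = 1/24
Σ = -1/24  ⇒  CG² = 192/7·(-1/24)² = 1/21
CG = −√(1/21) = -0.218218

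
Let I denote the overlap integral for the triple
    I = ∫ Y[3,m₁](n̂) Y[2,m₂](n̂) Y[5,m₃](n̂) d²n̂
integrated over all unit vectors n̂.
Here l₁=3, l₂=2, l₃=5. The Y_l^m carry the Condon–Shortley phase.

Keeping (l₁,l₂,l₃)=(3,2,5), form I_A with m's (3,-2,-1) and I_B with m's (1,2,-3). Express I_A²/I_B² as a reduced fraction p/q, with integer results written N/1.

1/70

Same 3,2,5: normalisation and zero-m 3j drop out of the ratio.
A: Δ: 0! 6! 4! / 11! → 1/2310; sum: t=0:+1/17280 = 1/17280; 3j²(3 2 5; 3 -2 -1) = Δ·Π!·Σ² = 1/2310  (sign +1)
B: Δ: 0! 6! 4! / 11! → 1/2310; sum: t=0:+1/1152 = 1/1152; 3j²(3 2 5; 1 2 -3) = Δ·Π!·Σ² = 1/33  (sign +1)
I_A²/I_B² = (1/2310)/(1/33) = 1/70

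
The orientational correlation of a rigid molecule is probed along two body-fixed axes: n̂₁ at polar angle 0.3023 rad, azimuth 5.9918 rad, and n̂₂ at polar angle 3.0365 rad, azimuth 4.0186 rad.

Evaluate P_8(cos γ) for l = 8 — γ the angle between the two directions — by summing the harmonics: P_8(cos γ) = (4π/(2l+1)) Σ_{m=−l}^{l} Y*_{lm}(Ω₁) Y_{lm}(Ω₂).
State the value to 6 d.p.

Addition theorem: P_8(cos γ) = (4π/17) Σ_m Y*_{lm}(Ω₁) Y_{lm}(Ω₂), m = −8…8:
  [-8]  conj(Y_{8,-8})(Ω₁) = -0.000022-0.000023i ; Y_{8,-8}(Ω₂) = +0.000000-0.000000i ; Δ = -0.000000-0.000000i
  [-7]  conj(Y_{8,-7})(Ω₁) = -0.000184-0.000364i ; Y_{8,-7}(Ω₂) = +0.000000+0.000000i ; Δ = -0.000000-0.000000i
  [-6]  conj(Y_{8,-6})(Ω₁) = -0.000586-0.003269i ; Y_{8,-6}(Ω₂) = +0.000004+0.000006i ; Δ = +0.000000-0.000000i
  [-5]  conj(Y_{8,-5})(Ω₁) = +0.002201-0.019248i ; Y_{8,-5}(Ω₂) = -0.000039+0.000115i ; Δ = +0.000002+0.000001i
  [-4]  conj(Y_{8,-4})(Ω₁) = +0.032788-0.076430i ; Y_{8,-4}(Ω₂) = -0.001486+0.000570i ; Δ = -0.000005+0.000132i
  [-3]  conj(Y_{8,-3})(Ω₁) = +0.165152-0.197418i ; Y_{8,-3}(Ω₂) = -0.013500-0.007562i ; Δ = -0.003722+0.001416i
  [-2]  conj(Y_{8,-2})(Ω₁) = +0.442733-0.291821i ; Y_{8,-2}(Ω₂) = -0.019463-0.105037i ; Δ = -0.039269-0.040824i
  [-1]  conj(Y_{8,-1})(Ω₁) = +0.539248-0.161733i ; Y_{8,-1}(Ω₂) = +0.300005-0.360702i ; Δ = +0.103440-0.243029i
  [+0]  conj(Y_{8,0})(Ω₁) = -0.097341-0.000000i ; Y_{8,0}(Ω₂) = +0.943022+0.000000i ; Δ = -0.091794-0.000000i
  [+1]  conj(Y_{8,1})(Ω₁) = -0.539248-0.161733i ; Y_{8,1}(Ω₂) = -0.300005-0.360702i ; Δ = +0.103440+0.243029i
  [+2]  conj(Y_{8,2})(Ω₁) = +0.442733+0.291821i ; Y_{8,2}(Ω₂) = -0.019463+0.105037i ; Δ = -0.039269+0.040824i
  [+3]  conj(Y_{8,3})(Ω₁) = -0.165152-0.197418i ; Y_{8,3}(Ω₂) = +0.013500-0.007562i ; Δ = -0.003722-0.001416i
  [+4]  conj(Y_{8,4})(Ω₁) = +0.032788+0.076430i ; Y_{8,4}(Ω₂) = -0.001486-0.000570i ; Δ = -0.000005-0.000132i
  [+5]  conj(Y_{8,5})(Ω₁) = -0.002201-0.019248i ; Y_{8,5}(Ω₂) = +0.000039+0.000115i ; Δ = +0.000002-0.000001i
  [+6]  conj(Y_{8,6})(Ω₁) = -0.000586+0.003269i ; Y_{8,6}(Ω₂) = +0.000004-0.000006i ; Δ = +0.000000+0.000000i
  [+7]  conj(Y_{8,7})(Ω₁) = +0.000184-0.000364i ; Y_{8,7}(Ω₂) = -0.000000+0.000000i ; Δ = -0.000000+0.000000i
  [+8]  conj(Y_{8,8})(Ω₁) = -0.000022+0.000023i ; Y_{8,8}(Ω₂) = +0.000000+0.000000i ; Δ = -0.000000+0.000000i
Accumulated sum +0.029097+0.000000i; after 4π/(2l+1) scaling, +0.021508+0.000000i ⇒ P_8 = 0.021508

0.021508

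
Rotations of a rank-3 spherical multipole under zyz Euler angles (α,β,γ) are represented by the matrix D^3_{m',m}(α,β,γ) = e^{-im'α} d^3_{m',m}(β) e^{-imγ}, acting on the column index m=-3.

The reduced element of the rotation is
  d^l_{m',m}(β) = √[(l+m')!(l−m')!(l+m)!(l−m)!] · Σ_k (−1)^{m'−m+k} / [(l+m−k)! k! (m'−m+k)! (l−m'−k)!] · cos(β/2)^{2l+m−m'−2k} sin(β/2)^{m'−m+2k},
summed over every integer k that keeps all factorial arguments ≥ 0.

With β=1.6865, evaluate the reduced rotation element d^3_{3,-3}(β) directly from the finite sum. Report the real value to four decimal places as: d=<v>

d=0.1735

d^3_{3,-3}(β=1.6865) via the finite sum:
Half-angle: c=0.665039, s=0.746808. N=√(720·1·1·720)=720.000000
k: max(0,(-3)−(3))=0 … min(3+(-3),3−(3))=0
  k=0: (−1)^6·720.0000/(720)·0.6650^0·0.7468^6 = +0.173482
d^3_{3,-3}(1.6865) = +0.173482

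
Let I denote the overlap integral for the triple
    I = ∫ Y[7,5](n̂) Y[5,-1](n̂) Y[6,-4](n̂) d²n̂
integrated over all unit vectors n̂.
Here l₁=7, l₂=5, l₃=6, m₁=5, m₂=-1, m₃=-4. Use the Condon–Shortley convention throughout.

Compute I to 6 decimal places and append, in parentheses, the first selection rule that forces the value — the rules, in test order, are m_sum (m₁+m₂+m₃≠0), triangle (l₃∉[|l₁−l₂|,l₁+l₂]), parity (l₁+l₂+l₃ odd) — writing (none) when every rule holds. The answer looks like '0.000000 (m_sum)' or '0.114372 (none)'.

0.109766 (none)

m-sum 0 ✓  L=18 even ✓  2≤6≤12 ✓
Π(2lᵢ+1) = 15×11×13 = 2145
triangle coeff Δ(7,5,6) = 1/174594420
Σ_t [1,5]: t=1:−1/4147200 t=2:+1/207360 t=3:−1/82944 t=4:+1/207360 t=5:−1/4147200 = -1/345600
(3j)²=420/46189 [(7 5 6; 0 0 0)], sign=-1
Σ_t [0,2]: t=0:+1/24883200 t=1:−1/3628800 t=2:+1/7741440 = -37/348364800
(3j)²=1369/176358 [(7 5 6; 5 -1 -4)], sign=-1
⇒ 4πI² = 205350/1356277
I = (+1)√(205350/1356277/(4π)) = 0.10976610
No selection rule forces the value: the integral is nonzero (none).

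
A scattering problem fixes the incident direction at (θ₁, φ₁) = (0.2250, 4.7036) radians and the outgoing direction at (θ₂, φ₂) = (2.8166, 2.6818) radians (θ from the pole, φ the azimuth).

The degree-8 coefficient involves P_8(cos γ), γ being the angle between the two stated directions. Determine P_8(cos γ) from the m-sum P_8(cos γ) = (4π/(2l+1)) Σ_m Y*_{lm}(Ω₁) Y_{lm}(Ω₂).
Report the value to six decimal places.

Expand P_8 via completeness: Σ_{m} conj(Y_{8,m}) at Ω₁ times Y_{8,m} at Ω₂ —
  [-8]  conj(Y_{8,-8})(Ω₁) = +0.000003-0.000000i ; Y_{8,-8}(Ω₂) = -0.000048-0.000028i ; Δ = -0.000000-0.000000i
  [-7]  conj(Y_{8,-7})(Ω₁) = +0.000003+0.000055i ; Y_{8,-7}(Ω₂) = -0.000659-0.000051i ; Δ = +0.000000-0.000000i
  [-6]  conj(Y_{8,-6})(Ω₁) = -0.000614+0.000032i ; Y_{8,-6}(Ω₂) = -0.004615+0.001858i ; Δ = +0.000003-0.000001i
  [-5]  conj(Y_{8,-5})(Ω₁) = -0.000217-0.004926i ; Y_{8,-5}(Ω₂) = -0.017822+0.019988i ; Δ = +0.000102+0.000083i
  [-4]  conj(Y_{8,-4})(Ω₁) = +0.029305-0.001031i ; Y_{8,-4}(Ω₂) = -0.028040+0.101961i ; Δ = -0.000717+0.003017i
  [-3]  conj(Y_{8,-3})(Ω₁) = +0.003367+0.127686i ; Y_{8,-3}(Ω₂) = +0.056924+0.293741i ; Δ = -0.037315+0.008258i
  [-2]  conj(Y_{8,-2})(Ω₁) = -0.384150+0.006753i ; Y_{8,-2}(Ω₂) = +0.336422+0.441431i ; Δ = -0.132218-0.167304i
  [-1]  conj(Y_{8,-1})(Ω₁) = -0.005964-0.678510i ; Y_{8,-1}(Ω₂) = +0.445376+0.220546i ; Δ = +0.146987-0.303508i
  [+0]  conj(Y_{8,0})(Ω₁) = +0.319941-0.000000i ; Y_{8,0}(Ω₂) = -0.199587+0.000000i ; Δ = -0.063856+0.000000i
  [+1]  conj(Y_{8,1})(Ω₁) = +0.005964-0.678510i ; Y_{8,1}(Ω₂) = -0.445376+0.220546i ; Δ = +0.146987+0.303508i
  [+2]  conj(Y_{8,2})(Ω₁) = -0.384150-0.006753i ; Y_{8,2}(Ω₂) = +0.336422-0.441431i ; Δ = -0.132218+0.167304i
  [+3]  conj(Y_{8,3})(Ω₁) = -0.003367+0.127686i ; Y_{8,3}(Ω₂) = -0.056924+0.293741i ; Δ = -0.037315-0.008258i
  [+4]  conj(Y_{8,4})(Ω₁) = +0.029305+0.001031i ; Y_{8,4}(Ω₂) = -0.028040-0.101961i ; Δ = -0.000717-0.003017i
  [+5]  conj(Y_{8,5})(Ω₁) = +0.000217-0.004926i ; Y_{8,5}(Ω₂) = +0.017822+0.019988i ; Δ = +0.000102-0.000083i
  [+6]  conj(Y_{8,6})(Ω₁) = -0.000614-0.000032i ; Y_{8,6}(Ω₂) = -0.004615-0.001858i ; Δ = +0.000003+0.000001i
  [+7]  conj(Y_{8,7})(Ω₁) = -0.000003+0.000055i ; Y_{8,7}(Ω₂) = +0.000659-0.000051i ; Δ = +0.000000+0.000000i
  [+8]  conj(Y_{8,8})(Ω₁) = +0.000003+0.000000i ; Y_{8,8}(Ω₂) = -0.000048+0.000028i ; Δ = -0.000000+0.000000i
Total Σ_m = -0.110170-0.000000i. Multiply by 0.739198: -0.081438-0.000000i. P_8(cos γ) = -0.081438

-0.081438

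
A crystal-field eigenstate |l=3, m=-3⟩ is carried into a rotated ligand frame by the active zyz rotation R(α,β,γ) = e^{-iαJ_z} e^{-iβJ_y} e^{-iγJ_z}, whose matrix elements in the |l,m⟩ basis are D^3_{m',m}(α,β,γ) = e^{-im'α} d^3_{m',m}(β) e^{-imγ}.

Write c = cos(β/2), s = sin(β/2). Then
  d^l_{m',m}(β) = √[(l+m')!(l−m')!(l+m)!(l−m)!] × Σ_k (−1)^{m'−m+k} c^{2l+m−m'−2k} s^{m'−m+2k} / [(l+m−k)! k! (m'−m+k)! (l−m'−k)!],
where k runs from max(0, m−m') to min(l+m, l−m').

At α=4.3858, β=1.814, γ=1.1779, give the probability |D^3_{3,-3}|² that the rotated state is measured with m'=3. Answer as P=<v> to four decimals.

Split into d^3_{3,-3}(β=1.8140) × two z-phases.
With c≡cos(β/2)=0.616111 and s≡sin(β/2)=0.787659, N=[720·1·1·720]^{1/2}=720.000000
Admissible k: 0..0 (factorial args all ≥0)
  k=0: (−1)^6·720.0000/(720)·0.6161^0·0.7877^6 = +0.238797
d^3_{3,-3}(1.8140) = +0.238797
|D^3_{3,-3}|² = |d^3_{3,-3}(β)|² = (+0.238797)² = 0.057024 (the z-rotation phases have unit modulus)

P=0.0570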